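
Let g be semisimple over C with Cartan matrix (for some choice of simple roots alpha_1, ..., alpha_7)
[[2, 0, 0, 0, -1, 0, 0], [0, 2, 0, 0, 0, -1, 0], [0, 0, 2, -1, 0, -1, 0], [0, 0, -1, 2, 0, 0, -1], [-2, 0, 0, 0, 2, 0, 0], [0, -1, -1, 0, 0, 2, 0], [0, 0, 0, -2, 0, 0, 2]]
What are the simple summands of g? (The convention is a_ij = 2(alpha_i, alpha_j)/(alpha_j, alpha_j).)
B2 + C5

The diagram associated to this matrix has two connected components: the simple roots {alpha_1, alpha_5} form a chain of 2 nodes with a double edge at one end; the terminal node there is the unique short simple root (B_2), and {alpha_2, alpha_3, alpha_4, alpha_6, alpha_7} form a chain of 5 nodes with a double edge at one end; the terminal node there is the unique long simple root (C_5). A semisimple Lie algebra decomposes uniquely as the direct sum of simple ideals, one per connected component of its Dynkin diagram, so g ≅ B_2 ⊕ C_5 (dimension 10 + 55 = 65).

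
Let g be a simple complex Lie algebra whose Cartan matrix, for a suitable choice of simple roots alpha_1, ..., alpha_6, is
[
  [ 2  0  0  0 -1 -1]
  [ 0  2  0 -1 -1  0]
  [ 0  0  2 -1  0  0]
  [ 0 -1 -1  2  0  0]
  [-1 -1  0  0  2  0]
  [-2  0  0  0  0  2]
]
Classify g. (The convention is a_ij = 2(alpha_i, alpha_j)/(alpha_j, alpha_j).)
The matrix has rank 6 with 2's on the diagonal. Reading the off-diagonal entries as Dynkin edges (a single edge where a_ij = a_ji = -1; a double or triple edge where a_ij * a_ji = 2 or 3), the diagram is a chain of 6 nodes with a double edge at one end; the terminal node there is the unique long simple root (C_6). One simple-root ordering that puts it in standard form is (alpha_3, alpha_4, alpha_2, alpha_5, alpha_1, alpha_6). So the algebra is type C_6, i.e. sp(12).

C_6 (sp(12))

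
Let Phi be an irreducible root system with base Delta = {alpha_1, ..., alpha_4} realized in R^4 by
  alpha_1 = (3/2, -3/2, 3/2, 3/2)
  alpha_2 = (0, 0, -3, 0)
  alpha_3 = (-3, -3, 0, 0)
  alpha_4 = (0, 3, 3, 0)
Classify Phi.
F_4

Compute the Cartan integers a_ij = 2(alpha_i, alpha_j)/(alpha_j, alpha_j); the resulting 4x4 Cartan matrix is
[[2, -1, 0, 0], [-1, 2, 0, -1], [0, 0, 2, -1], [0, -2, -1, 2]].
The roots have two lengths (squared-length ratio 2:1); the short ones are alpha_{1,2}. The associated Dynkin diagram is a chain of 4 nodes with a double edge between the middle two (F_4), so the type is F_4.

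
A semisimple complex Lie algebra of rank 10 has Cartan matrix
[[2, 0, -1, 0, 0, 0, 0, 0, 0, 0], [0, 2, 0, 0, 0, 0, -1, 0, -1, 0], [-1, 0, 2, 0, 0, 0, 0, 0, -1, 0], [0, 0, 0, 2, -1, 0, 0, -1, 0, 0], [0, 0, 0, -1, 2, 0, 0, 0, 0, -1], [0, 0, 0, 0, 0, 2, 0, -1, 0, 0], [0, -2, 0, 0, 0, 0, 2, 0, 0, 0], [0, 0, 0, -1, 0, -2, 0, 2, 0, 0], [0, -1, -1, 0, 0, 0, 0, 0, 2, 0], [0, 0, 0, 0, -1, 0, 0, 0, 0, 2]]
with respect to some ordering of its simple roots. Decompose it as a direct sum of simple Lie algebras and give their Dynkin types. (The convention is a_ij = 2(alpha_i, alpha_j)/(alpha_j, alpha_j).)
The diagram associated to this matrix has two connected components: the simple roots {alpha_4, alpha_5, alpha_6, alpha_8, alpha_10} form a chain of 5 nodes with a double edge at one end; the terminal node there is the unique short simple root (B_5), and {alpha_1, alpha_2, alpha_3, alpha_7, alpha_9} form a chain of 5 nodes with a double edge at one end; the terminal node there is the unique long simple root (C_5). A semisimple Lie algebra decomposes uniquely as the direct sum of simple ideals, one per connected component of its Dynkin diagram, so g ≅ B_5 ⊕ C_5 (dimension 55 + 55 = 110).

B_5 (so(11)) ⊕ C_5 (sp(10))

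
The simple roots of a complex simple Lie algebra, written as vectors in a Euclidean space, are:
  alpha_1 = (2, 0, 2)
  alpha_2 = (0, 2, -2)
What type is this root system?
Compute the Cartan integers a_ij = 2(alpha_i, alpha_j)/(alpha_j, alpha_j); the resulting 2x2 Cartan matrix is
[[2, -1], [-1, 2]].
All simple roots have the same length, so the diagram is simply laced. The associated Dynkin diagram is a chain of 2 nodes with single edges (A_2), so the type is A_2 (the algebra sl(3)).

A_2 (sl(3))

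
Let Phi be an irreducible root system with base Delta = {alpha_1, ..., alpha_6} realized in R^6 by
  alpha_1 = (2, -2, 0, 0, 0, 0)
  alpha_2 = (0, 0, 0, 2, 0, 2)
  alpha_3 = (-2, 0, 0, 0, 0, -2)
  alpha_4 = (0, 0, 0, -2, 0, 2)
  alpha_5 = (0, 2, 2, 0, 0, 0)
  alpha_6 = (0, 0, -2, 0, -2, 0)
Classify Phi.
Compute the Cartan integers a_ij = 2(alpha_i, alpha_j)/(alpha_j, alpha_j); the resulting 6x6 Cartan matrix is
[[2, 0, -1, 0, -1, 0], [0, 2, -1, 0, 0, 0], [-1, -1, 2, -1, 0, 0], [0, 0, -1, 2, 0, 0], [-1, 0, 0, 0, 2, -1], [0, 0, 0, 0, -1, 2]].
All simple roots have the same length, so the diagram is simply laced. The associated Dynkin diagram is a chain of 4 nodes with a fork of two nodes at one end (D_6), so the type is D_6 (the algebra so(12)).

D_6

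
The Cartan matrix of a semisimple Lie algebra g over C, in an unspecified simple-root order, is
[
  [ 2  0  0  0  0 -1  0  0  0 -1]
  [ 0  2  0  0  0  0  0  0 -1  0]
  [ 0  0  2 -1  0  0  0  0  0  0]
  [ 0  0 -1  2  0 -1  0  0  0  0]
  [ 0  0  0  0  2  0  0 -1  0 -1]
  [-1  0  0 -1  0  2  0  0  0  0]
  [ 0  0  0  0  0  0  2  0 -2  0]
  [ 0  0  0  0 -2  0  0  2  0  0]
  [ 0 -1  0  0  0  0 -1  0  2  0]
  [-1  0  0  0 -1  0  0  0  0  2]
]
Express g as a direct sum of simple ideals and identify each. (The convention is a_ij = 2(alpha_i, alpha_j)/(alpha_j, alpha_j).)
type C_3 + type C_7

The diagram associated to this matrix has two connected components: the simple roots {alpha_2, alpha_7, alpha_9} form a chain of 3 nodes with a double edge at one end; the terminal node there is the unique long simple root (C_3), and {alpha_1, alpha_3, alpha_4, alpha_5, alpha_6, alpha_8, alpha_10} form a chain of 7 nodes with a double edge at one end; the terminal node there is the unique long simple root (C_7). A semisimple Lie algebra decomposes uniquely as the direct sum of simple ideals, one per connected component of its Dynkin diagram, so g ≅ C_3 ⊕ C_7 (dimension 21 + 105 = 126).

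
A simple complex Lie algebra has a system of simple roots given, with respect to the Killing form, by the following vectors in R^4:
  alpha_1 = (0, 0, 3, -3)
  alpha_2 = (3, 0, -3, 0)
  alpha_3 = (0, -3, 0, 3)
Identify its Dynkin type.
A_3 (sl(4))

Compute the Cartan integers a_ij = 2(alpha_i, alpha_j)/(alpha_j, alpha_j); the resulting 3x3 Cartan matrix is
[[2, -1, -1], [-1, 2, 0], [-1, 0, 2]].
All simple roots have the same length, so the diagram is simply laced. The associated Dynkin diagram is a chain of 3 nodes with single edges (A_3), so the type is A_3 (the algebra sl(4)).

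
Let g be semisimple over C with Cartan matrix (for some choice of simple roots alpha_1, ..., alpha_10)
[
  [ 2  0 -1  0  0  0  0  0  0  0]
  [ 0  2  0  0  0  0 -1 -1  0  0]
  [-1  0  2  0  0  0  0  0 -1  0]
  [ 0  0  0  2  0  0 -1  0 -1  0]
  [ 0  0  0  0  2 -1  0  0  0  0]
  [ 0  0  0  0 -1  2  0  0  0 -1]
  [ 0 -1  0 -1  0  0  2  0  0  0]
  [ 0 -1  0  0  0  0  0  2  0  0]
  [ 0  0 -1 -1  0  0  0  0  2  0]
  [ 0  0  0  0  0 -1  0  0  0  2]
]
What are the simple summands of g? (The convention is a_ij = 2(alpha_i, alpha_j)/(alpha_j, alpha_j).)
A_3 + A_7

The diagram associated to this matrix has two connected components: the simple roots {alpha_5, alpha_6, alpha_10} form a chain of 3 nodes with single edges (A_3), and {alpha_1, alpha_2, alpha_3, alpha_4, alpha_7, alpha_8, alpha_9} form a chain of 7 nodes with single edges (A_7). A semisimple Lie algebra decomposes uniquely as the direct sum of simple ideals, one per connected component of its Dynkin diagram, so g ≅ A_3 ⊕ A_7 (dimension 15 + 63 = 78).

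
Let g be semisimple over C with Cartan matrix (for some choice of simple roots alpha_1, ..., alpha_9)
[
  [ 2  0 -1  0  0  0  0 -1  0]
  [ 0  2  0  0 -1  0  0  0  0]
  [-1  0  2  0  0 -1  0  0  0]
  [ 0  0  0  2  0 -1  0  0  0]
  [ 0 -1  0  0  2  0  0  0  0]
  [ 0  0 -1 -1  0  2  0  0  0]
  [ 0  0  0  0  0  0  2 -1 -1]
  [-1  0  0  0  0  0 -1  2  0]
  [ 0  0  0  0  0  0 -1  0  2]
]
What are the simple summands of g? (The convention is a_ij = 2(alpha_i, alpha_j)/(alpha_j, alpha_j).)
A_2 (sl(3)) ⊕ A_7 (sl(8))

The diagram associated to this matrix has two connected components: the simple roots {alpha_2, alpha_5} form a chain of 2 nodes with single edges (A_2), and {alpha_1, alpha_3, alpha_4, alpha_6, alpha_7, alpha_8, alpha_9} form a chain of 7 nodes with single edges (A_7). A semisimple Lie algebra decomposes uniquely as the direct sum of simple ideals, one per connected component of its Dynkin diagram, so g ≅ A_2 ⊕ A_7 (dimension 8 + 63 = 71).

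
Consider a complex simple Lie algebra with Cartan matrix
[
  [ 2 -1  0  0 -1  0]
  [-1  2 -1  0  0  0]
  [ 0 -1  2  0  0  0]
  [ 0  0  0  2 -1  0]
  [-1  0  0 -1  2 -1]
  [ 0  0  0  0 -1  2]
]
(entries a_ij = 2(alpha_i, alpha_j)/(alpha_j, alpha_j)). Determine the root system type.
D_6 (so(12))

The matrix has rank 6 with 2's on the diagonal. Reading the off-diagonal entries as Dynkin edges (a single edge where a_ij = a_ji = -1; a double or triple edge where a_ij * a_ji = 2 or 3), the diagram is a chain of 4 nodes with a fork of two nodes at one end (D_6). One simple-root ordering that puts it in standard form is (alpha_3, alpha_2, alpha_1, alpha_5, alpha_4, alpha_6). So the algebra is type D_6, i.e. so(12).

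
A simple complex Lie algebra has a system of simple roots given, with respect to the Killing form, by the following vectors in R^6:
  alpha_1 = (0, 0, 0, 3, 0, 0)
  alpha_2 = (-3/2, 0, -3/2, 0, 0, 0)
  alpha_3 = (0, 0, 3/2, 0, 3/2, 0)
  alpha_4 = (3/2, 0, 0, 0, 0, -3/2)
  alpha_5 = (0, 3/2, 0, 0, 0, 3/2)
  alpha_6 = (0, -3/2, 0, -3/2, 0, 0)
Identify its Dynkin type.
C_6 (sp(12))

Compute the Cartan integers a_ij = 2(alpha_i, alpha_j)/(alpha_j, alpha_j); the resulting 6x6 Cartan matrix is
[[2, 0, 0, 0, 0, -2], [0, 2, -1, -1, 0, 0], [0, -1, 2, 0, 0, 0], [0, -1, 0, 2, -1, 0], [0, 0, 0, -1, 2, -1], [-1, 0, 0, 0, -1, 2]].
The roots have two lengths (squared-length ratio 2:1); the short ones are alpha_{2,3,4,5,6}. The associated Dynkin diagram is a chain of 6 nodes with a double edge at one end; the terminal node there is the unique long simple root (C_6), so the type is C_6 (the algebra sp(12)).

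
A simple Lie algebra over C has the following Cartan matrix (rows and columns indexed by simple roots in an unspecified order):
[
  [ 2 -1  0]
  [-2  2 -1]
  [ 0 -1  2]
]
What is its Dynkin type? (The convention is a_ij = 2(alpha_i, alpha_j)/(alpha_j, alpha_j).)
The matrix has rank 3 with 2's on the diagonal. Reading the off-diagonal entries as Dynkin edges (a single edge where a_ij = a_ji = -1; a double or triple edge where a_ij * a_ji = 2 or 3), the diagram is a chain of 3 nodes with a double edge at one end; the terminal node there is the unique short simple root (B_3). One simple-root ordering that puts it in standard form is (alpha_3, alpha_2, alpha_1). So the algebra is type B_3, i.e. so(7).

B_3 (so(7))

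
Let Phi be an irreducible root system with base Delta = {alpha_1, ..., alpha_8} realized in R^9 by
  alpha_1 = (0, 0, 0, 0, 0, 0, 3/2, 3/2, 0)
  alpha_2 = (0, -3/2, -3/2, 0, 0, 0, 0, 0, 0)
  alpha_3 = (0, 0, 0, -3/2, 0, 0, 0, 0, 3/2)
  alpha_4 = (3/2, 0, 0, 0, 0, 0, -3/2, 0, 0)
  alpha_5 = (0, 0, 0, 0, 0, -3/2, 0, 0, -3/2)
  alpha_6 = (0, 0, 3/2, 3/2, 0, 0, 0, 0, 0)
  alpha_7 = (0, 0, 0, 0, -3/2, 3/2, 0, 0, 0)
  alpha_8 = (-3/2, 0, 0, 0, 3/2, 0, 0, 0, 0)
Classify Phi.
A_8

Compute the Cartan integers a_ij = 2(alpha_i, alpha_j)/(alpha_j, alpha_j); the resulting 8x8 Cartan matrix is
[[2, 0, 0, -1, 0, 0, 0, 0], [0, 2, 0, 0, 0, -1, 0, 0], [0, 0, 2, 0, -1, -1, 0, 0], [-1, 0, 0, 2, 0, 0, 0, -1], [0, 0, -1, 0, 2, 0, -1, 0], [0, -1, -1, 0, 0, 2, 0, 0], [0, 0, 0, 0, -1, 0, 2, -1], [0, 0, 0, -1, 0, 0, -1, 2]].
All simple roots have the same length, so the diagram is simply laced. The associated Dynkin diagram is a chain of 8 nodes with single edges (A_8), so the type is A_8 (the algebra sl(9)).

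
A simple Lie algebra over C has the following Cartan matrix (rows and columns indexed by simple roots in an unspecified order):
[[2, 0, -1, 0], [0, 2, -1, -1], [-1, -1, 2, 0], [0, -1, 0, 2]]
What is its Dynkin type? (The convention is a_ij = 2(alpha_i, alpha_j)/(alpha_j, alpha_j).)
The matrix has rank 4 with 2's on the diagonal. Reading the off-diagonal entries as Dynkin edges (a single edge where a_ij = a_ji = -1; a double or triple edge where a_ij * a_ji = 2 or 3), the diagram is a chain of 4 nodes with single edges (A_4). One simple-root ordering that puts it in standard form is (alpha_1, alpha_3, alpha_2, alpha_4). So the algebra is type A_4, i.e. sl(5).

A4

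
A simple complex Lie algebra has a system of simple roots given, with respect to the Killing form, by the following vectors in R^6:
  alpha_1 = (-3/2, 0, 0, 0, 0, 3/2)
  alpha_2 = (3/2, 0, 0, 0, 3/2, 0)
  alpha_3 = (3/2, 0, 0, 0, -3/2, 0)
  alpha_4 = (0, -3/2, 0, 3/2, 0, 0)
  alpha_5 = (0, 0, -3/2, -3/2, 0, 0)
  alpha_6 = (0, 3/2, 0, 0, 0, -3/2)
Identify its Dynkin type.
Compute the Cartan integers a_ij = 2(alpha_i, alpha_j)/(alpha_j, alpha_j); the resulting 6x6 Cartan matrix is
[[2, -1, -1, 0, 0, -1], [-1, 2, 0, 0, 0, 0], [-1, 0, 2, 0, 0, 0], [0, 0, 0, 2, -1, -1], [0, 0, 0, -1, 2, 0], [-1, 0, 0, -1, 0, 2]].
All simple roots have the same length, so the diagram is simply laced. The associated Dynkin diagram is a chain of 4 nodes with a fork of two nodes at one end (D_6), so the type is D_6 (the algebra so(12)).

D_6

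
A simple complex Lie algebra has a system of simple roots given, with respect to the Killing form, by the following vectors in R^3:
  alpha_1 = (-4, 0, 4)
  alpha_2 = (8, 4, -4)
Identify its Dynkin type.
G_2

Compute the Cartan integers a_ij = 2(alpha_i, alpha_j)/(alpha_j, alpha_j); the resulting 2x2 Cartan matrix is
[[2, -1], [-3, 2]].
The roots have two lengths (squared-length ratio 3:1); the short ones are alpha_{1}. The associated Dynkin diagram is two nodes joined by a triple edge (G_2), so the type is G_2.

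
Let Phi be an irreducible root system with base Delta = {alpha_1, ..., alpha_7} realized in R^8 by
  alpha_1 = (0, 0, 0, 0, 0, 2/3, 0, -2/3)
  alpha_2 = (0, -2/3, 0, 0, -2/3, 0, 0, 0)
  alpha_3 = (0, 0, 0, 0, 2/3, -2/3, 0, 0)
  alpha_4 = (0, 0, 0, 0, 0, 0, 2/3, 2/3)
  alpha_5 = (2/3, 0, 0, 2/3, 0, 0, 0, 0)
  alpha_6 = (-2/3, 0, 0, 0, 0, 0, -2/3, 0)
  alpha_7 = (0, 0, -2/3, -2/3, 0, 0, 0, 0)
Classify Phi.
Compute the Cartan integers a_ij = 2(alpha_i, alpha_j)/(alpha_j, alpha_j); the resulting 7x7 Cartan matrix is
[[2, 0, -1, -1, 0, 0, 0], [0, 2, -1, 0, 0, 0, 0], [-1, -1, 2, 0, 0, 0, 0], [-1, 0, 0, 2, 0, -1, 0], [0, 0, 0, 0, 2, -1, -1], [0, 0, 0, -1, -1, 2, 0], [0, 0, 0, 0, -1, 0, 2]].
All simple roots have the same length, so the diagram is simply laced. The associated Dynkin diagram is a chain of 7 nodes with single edges (A_7), so the type is A_7 (the algebra sl(8)).

A_7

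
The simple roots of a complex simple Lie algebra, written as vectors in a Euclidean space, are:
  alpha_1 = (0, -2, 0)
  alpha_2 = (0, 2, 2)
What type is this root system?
B_2 (so(5))

Compute the Cartan integers a_ij = 2(alpha_i, alpha_j)/(alpha_j, alpha_j); the resulting 2x2 Cartan matrix is
[[2, -1], [-2, 2]].
The roots have two lengths (squared-length ratio 2:1); the short ones are alpha_{1}. The associated Dynkin diagram is a chain of 2 nodes with a double edge at one end; the terminal node there is the unique short simple root (B_2), so the type is B_2 (the algebra so(5)).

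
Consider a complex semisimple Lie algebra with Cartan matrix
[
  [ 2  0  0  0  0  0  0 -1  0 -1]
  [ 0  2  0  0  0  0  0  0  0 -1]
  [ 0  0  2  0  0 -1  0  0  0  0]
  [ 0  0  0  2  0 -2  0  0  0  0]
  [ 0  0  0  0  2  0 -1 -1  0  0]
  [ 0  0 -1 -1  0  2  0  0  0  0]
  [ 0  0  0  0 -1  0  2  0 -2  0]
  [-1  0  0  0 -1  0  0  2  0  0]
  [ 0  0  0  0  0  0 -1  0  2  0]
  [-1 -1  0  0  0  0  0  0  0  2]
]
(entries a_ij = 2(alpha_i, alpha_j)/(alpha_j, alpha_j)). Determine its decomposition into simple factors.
B_7 (so(15)) ⊕ C_3 (sp(6))

The diagram associated to this matrix has two connected components: the simple roots {alpha_1, alpha_2, alpha_5, alpha_7, alpha_8, alpha_9, alpha_10} form a chain of 7 nodes with a double edge at one end; the terminal node there is the unique short simple root (B_7), and {alpha_3, alpha_4, alpha_6} form a chain of 3 nodes with a double edge at one end; the terminal node there is the unique long simple root (C_3). A semisimple Lie algebra decomposes uniquely as the direct sum of simple ideals, one per connected component of its Dynkin diagram, so g ≅ B_7 ⊕ C_3 (dimension 105 + 21 = 126).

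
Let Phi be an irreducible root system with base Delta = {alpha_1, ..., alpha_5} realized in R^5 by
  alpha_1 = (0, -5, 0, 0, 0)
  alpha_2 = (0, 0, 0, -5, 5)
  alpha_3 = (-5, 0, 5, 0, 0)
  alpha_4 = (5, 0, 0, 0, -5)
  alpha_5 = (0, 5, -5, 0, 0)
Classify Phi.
Compute the Cartan integers a_ij = 2(alpha_i, alpha_j)/(alpha_j, alpha_j); the resulting 5x5 Cartan matrix is
[[2, 0, 0, 0, -1], [0, 2, 0, -1, 0], [0, 0, 2, -1, -1], [0, -1, -1, 2, 0], [-2, 0, -1, 0, 2]].
The roots have two lengths (squared-length ratio 2:1); the short ones are alpha_{1}. The associated Dynkin diagram is a chain of 5 nodes with a double edge at one end; the terminal node there is the unique short simple root (B_5), so the type is B_5 (the algebra so(11)).

B5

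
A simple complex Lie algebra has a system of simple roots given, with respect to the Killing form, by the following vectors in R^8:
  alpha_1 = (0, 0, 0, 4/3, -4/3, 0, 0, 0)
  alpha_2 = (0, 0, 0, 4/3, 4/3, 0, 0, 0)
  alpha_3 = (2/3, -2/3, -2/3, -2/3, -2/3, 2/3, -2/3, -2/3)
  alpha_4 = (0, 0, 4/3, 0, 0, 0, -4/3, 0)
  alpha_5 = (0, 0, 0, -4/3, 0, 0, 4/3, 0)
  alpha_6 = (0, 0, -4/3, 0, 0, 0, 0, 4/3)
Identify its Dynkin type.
E_6

Compute the Cartan integers a_ij = 2(alpha_i, alpha_j)/(alpha_j, alpha_j); the resulting 6x6 Cartan matrix is
[[2, 0, 0, 0, -1, 0], [0, 2, -1, 0, -1, 0], [0, -1, 2, 0, 0, 0], [0, 0, 0, 2, -1, -1], [-1, -1, 0, -1, 2, 0], [0, 0, 0, -1, 0, 2]].
All simple roots have the same length, so the diagram is simply laced. The associated Dynkin diagram is a chain of 5 nodes with one extra node attached to the third node from one end (E_6), so the type is E_6.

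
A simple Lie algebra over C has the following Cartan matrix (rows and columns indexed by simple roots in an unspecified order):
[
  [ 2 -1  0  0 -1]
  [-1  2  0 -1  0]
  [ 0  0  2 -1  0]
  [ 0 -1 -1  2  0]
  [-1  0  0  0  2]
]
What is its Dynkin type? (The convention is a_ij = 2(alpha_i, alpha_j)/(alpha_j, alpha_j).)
The matrix has rank 5 with 2's on the diagonal. Reading the off-diagonal entries as Dynkin edges (a single edge where a_ij = a_ji = -1; a double or triple edge where a_ij * a_ji = 2 or 3), the diagram is a chain of 5 nodes with single edges (A_5). One simple-root ordering that puts it in standard form is (alpha_3, alpha_4, alpha_2, alpha_1, alpha_5). So the algebra is type A_5, i.e. sl(6).

A_5 (sl(6))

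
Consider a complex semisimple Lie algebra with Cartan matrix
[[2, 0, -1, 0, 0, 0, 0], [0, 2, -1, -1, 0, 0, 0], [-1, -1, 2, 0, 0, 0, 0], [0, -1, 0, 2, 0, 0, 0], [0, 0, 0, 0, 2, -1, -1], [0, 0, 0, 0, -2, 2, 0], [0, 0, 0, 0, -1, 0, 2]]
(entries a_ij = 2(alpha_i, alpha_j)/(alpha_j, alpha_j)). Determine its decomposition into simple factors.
A_4 ⊕ C_3

The diagram associated to this matrix has two connected components: the simple roots {alpha_1, alpha_2, alpha_3, alpha_4} form a chain of 4 nodes with single edges (A_4), and {alpha_5, alpha_6, alpha_7} form a chain of 3 nodes with a double edge at one end; the terminal node there is the unique long simple root (C_3). A semisimple Lie algebra decomposes uniquely as the direct sum of simple ideals, one per connected component of its Dynkin diagram, so g ≅ A_4 ⊕ C_3 (dimension 24 + 21 = 45).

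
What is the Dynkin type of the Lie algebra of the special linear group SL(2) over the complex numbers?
type A_1

This is sl(2), which has dimension 2^2 - 1 = 3 and rank 2 - 1 = 1 (a Cartan subalgebra is the diagonal traceless matrices). In the classification of classical Lie algebras, the special linear algebra sl(n+1) has type A_n; here n = 1, so the Dynkin diagram is a chain of 1 nodes with single edges (A_1). Hence the type is A_1.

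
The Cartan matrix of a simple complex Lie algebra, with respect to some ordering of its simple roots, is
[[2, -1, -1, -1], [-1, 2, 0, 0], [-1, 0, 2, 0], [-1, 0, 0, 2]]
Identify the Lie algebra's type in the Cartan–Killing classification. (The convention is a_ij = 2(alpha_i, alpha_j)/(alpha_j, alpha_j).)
The matrix has rank 4 with 2's on the diagonal. Reading the off-diagonal entries as Dynkin edges (a single edge where a_ij = a_ji = -1; a double or triple edge where a_ij * a_ji = 2 or 3), the diagram is a chain of 2 nodes with a fork of two nodes at one end (D_4). One simple-root ordering that puts it in standard form is (alpha_2, alpha_1, alpha_4, alpha_3). So the algebra is type D_4, i.e. so(8).

D_4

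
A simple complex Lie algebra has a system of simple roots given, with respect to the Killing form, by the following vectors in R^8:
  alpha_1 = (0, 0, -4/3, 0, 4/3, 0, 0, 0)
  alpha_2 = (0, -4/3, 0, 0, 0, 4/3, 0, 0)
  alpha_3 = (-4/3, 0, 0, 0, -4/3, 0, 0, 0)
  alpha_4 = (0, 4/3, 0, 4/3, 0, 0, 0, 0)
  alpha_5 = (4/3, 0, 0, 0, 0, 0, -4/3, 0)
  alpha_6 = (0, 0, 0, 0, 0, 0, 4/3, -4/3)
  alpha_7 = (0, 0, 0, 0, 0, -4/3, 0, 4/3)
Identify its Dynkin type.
type A_7

Compute the Cartan integers a_ij = 2(alpha_i, alpha_j)/(alpha_j, alpha_j); the resulting 7x7 Cartan matrix is
[[2, 0, -1, 0, 0, 0, 0], [0, 2, 0, -1, 0, 0, -1], [-1, 0, 2, 0, -1, 0, 0], [0, -1, 0, 2, 0, 0, 0], [0, 0, -1, 0, 2, -1, 0], [0, 0, 0, 0, -1, 2, -1], [0, -1, 0, 0, 0, -1, 2]].
All simple roots have the same length, so the diagram is simply laced. The associated Dynkin diagram is a chain of 7 nodes with single edges (A_7), so the type is A_7 (the algebra sl(8)).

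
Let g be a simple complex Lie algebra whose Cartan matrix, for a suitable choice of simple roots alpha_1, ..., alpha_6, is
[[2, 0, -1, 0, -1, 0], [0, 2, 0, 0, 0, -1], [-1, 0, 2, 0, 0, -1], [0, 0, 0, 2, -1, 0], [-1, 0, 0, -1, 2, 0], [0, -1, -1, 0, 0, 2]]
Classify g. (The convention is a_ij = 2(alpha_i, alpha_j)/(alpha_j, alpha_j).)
The matrix has rank 6 with 2's on the diagonal. Reading the off-diagonal entries as Dynkin edges (a single edge where a_ij = a_ji = -1; a double or triple edge where a_ij * a_ji = 2 or 3), the diagram is a chain of 6 nodes with single edges (A_6). One simple-root ordering that puts it in standard form is (alpha_4, alpha_5, alpha_1, alpha_3, alpha_6, alpha_2). So the algebra is type A_6, i.e. sl(7).

A_6 (sl(7))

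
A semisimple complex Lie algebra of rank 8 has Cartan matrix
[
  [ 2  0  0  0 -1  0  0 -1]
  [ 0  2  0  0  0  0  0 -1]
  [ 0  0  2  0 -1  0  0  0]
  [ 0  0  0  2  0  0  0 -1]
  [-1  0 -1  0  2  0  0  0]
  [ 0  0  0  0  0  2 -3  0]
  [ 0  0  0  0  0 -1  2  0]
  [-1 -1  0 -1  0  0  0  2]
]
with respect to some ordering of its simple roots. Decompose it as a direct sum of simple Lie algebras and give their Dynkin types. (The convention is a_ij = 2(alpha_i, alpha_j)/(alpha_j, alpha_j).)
The diagram associated to this matrix has two connected components: the simple roots {alpha_1, alpha_2, alpha_3, alpha_4, alpha_5, alpha_8} form a chain of 4 nodes with a fork of two nodes at one end (D_6), and {alpha_6, alpha_7} form two nodes joined by a triple edge (G_2). A semisimple Lie algebra decomposes uniquely as the direct sum of simple ideals, one per connected component of its Dynkin diagram, so g ≅ D_6 ⊕ G_2 (dimension 66 + 14 = 80).

D_6 (so(12)) + G_2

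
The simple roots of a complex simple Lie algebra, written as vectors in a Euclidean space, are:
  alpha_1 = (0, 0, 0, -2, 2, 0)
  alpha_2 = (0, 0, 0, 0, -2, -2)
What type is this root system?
Compute the Cartan integers a_ij = 2(alpha_i, alpha_j)/(alpha_j, alpha_j); the resulting 2x2 Cartan matrix is
[[2, -1], [-1, 2]].
All simple roots have the same length, so the diagram is simply laced. The associated Dynkin diagram is a chain of 2 nodes with single edges (A_2), so the type is A_2 (the algebra sl(3)).

A_2 (sl(3))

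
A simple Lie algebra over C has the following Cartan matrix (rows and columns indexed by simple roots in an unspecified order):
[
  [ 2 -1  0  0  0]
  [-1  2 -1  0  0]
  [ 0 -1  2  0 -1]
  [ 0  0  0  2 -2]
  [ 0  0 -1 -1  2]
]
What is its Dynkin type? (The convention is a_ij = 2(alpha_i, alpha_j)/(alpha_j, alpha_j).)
C_5

The matrix has rank 5 with 2's on the diagonal. Reading the off-diagonal entries as Dynkin edges (a single edge where a_ij = a_ji = -1; a double or triple edge where a_ij * a_ji = 2 or 3), the diagram is a chain of 5 nodes with a double edge at one end; the terminal node there is the unique long simple root (C_5). One simple-root ordering that puts it in standard form is (alpha_1, alpha_2, alpha_3, alpha_5, alpha_4). So the algebra is type C_5, i.e. sp(10).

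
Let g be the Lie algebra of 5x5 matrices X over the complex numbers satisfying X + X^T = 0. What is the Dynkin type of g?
This is so(5) with 5 odd, which has dimension 5(5-1)/2 = 10 and rank (5-1)/2 = 2. In the classification of classical Lie algebras, the orthogonal algebra so(2n+1) in an odd number of variables has type B_n; here n = 2, so the Dynkin diagram is a chain of 2 nodes with a double edge at one end; the terminal node there is the unique short simple root (B_2). Hence the type is B_2.

type B_2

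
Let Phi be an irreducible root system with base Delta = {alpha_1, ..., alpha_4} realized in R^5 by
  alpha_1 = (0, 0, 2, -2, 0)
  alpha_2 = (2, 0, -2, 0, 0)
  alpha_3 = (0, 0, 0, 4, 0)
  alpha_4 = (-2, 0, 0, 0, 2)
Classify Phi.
C_4 (sp(8))

Compute the Cartan integers a_ij = 2(alpha_i, alpha_j)/(alpha_j, alpha_j); the resulting 4x4 Cartan matrix is
[[2, -1, -1, 0], [-1, 2, 0, -1], [-2, 0, 2, 0], [0, -1, 0, 2]].
The roots have two lengths (squared-length ratio 2:1); the short ones are alpha_{1,2,4}. The associated Dynkin diagram is a chain of 4 nodes with a double edge at one end; the terminal node there is the unique long simple root (C_4), so the type is C_4 (the algebra sp(8)).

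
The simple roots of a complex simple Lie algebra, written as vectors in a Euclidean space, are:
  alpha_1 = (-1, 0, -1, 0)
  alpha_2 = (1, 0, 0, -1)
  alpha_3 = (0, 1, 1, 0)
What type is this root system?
type A_3

Compute the Cartan integers a_ij = 2(alpha_i, alpha_j)/(alpha_j, alpha_j); the resulting 3x3 Cartan matrix is
[[2, -1, -1], [-1, 2, 0], [-1, 0, 2]].
All simple roots have the same length, so the diagram is simply laced. The associated Dynkin diagram is a chain of 3 nodes with single edges (A_3), so the type is A_3 (the algebra sl(4)).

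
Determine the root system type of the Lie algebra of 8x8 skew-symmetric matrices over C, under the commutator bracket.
D4

This is so(8) with 8 even, which has dimension 8(8-1)/2 = 28 and rank 8/2 = 4. In the classification of classical Lie algebras, the orthogonal algebra so(2n) in an even number of variables has type D_n; here n = 4, so the Dynkin diagram is a chain of 2 nodes with a fork of two nodes at one end (D_4). Hence the type is D_4.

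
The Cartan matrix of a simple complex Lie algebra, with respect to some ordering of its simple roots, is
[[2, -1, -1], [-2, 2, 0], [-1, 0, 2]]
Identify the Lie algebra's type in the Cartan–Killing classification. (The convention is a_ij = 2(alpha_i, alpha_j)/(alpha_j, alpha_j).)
The matrix has rank 3 with 2's on the diagonal. Reading the off-diagonal entries as Dynkin edges (a single edge where a_ij = a_ji = -1; a double or triple edge where a_ij * a_ji = 2 or 3), the diagram is a chain of 3 nodes with a double edge at one end; the terminal node there is the unique long simple root (C_3). One simple-root ordering that puts it in standard form is (alpha_3, alpha_1, alpha_2). So the algebra is type C_3, i.e. sp(6).

C_3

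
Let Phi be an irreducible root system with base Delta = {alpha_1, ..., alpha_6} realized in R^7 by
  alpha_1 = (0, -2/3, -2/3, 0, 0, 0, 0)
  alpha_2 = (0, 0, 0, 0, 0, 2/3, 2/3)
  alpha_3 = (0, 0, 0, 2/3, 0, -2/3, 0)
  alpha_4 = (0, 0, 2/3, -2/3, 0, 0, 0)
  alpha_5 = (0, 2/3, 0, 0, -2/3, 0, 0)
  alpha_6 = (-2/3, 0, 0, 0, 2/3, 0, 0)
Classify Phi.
type A_6

Compute the Cartan integers a_ij = 2(alpha_i, alpha_j)/(alpha_j, alpha_j); the resulting 6x6 Cartan matrix is
[[2, 0, 0, -1, -1, 0], [0, 2, -1, 0, 0, 0], [0, -1, 2, -1, 0, 0], [-1, 0, -1, 2, 0, 0], [-1, 0, 0, 0, 2, -1], [0, 0, 0, 0, -1, 2]].
All simple roots have the same length, so the diagram is simply laced. The associated Dynkin diagram is a chain of 6 nodes with single edges (A_6), so the type is A_6 (the algebra sl(7)).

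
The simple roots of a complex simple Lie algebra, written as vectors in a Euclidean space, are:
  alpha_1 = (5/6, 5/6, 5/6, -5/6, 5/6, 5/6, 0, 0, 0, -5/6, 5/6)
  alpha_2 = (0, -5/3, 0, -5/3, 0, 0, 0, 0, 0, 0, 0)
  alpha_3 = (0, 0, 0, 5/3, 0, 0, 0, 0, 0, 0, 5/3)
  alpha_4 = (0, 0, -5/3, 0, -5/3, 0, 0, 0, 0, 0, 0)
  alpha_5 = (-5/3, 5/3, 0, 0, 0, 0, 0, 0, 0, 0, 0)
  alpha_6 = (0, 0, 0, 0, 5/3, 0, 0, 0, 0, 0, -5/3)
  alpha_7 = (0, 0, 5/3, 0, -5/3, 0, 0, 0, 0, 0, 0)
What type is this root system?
type E_7

Compute the Cartan integers a_ij = 2(alpha_i, alpha_j)/(alpha_j, alpha_j); the resulting 7x7 Cartan matrix is
[[2, 0, 0, -1, 0, 0, 0], [0, 2, -1, 0, -1, 0, 0], [0, -1, 2, 0, 0, -1, 0], [-1, 0, 0, 2, 0, -1, 0], [0, -1, 0, 0, 2, 0, 0], [0, 0, -1, -1, 0, 2, -1], [0, 0, 0, 0, 0, -1, 2]].
All simple roots have the same length, so the diagram is simply laced. The associated Dynkin diagram is a chain of 6 nodes with one extra node attached to the third node from one end (E_7), so the type is E_7.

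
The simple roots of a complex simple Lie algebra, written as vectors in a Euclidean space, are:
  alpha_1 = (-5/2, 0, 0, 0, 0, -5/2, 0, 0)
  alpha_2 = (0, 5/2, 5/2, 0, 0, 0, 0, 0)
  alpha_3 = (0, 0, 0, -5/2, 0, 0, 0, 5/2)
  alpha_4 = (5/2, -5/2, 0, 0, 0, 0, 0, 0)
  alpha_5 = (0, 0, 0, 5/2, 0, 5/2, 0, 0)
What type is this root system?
Compute the Cartan integers a_ij = 2(alpha_i, alpha_j)/(alpha_j, alpha_j); the resulting 5x5 Cartan matrix is
[[2, 0, 0, -1, -1], [0, 2, 0, -1, 0], [0, 0, 2, 0, -1], [-1, -1, 0, 2, 0], [-1, 0, -1, 0, 2]].
All simple roots have the same length, so the diagram is simply laced. The associated Dynkin diagram is a chain of 5 nodes with single edges (A_5), so the type is A_5 (the algebra sl(6)).

A_5 (sl(6))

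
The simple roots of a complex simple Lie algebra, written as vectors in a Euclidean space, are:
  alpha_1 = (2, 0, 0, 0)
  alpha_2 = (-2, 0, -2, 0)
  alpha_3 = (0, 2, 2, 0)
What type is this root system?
B_3 (so(7))

Compute the Cartan integers a_ij = 2(alpha_i, alpha_j)/(alpha_j, alpha_j); the resulting 3x3 Cartan matrix is
[[2, -1, 0], [-2, 2, -1], [0, -1, 2]].
The roots have two lengths (squared-length ratio 2:1); the short ones are alpha_{1}. The associated Dynkin diagram is a chain of 3 nodes with a double edge at one end; the terminal node there is the unique short simple root (B_3), so the type is B_3 (the algebra so(7)).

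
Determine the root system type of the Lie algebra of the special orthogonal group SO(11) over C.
B5

This is so(11) with 11 odd, which has dimension 11(11-1)/2 = 55 and rank (11-1)/2 = 5. In the classification of classical Lie algebras, the orthogonal algebra so(2n+1) in an odd number of variables has type B_n; here n = 5, so the Dynkin diagram is a chain of 5 nodes with a double edge at one end; the terminal node there is the unique short simple root (B_5). Hence the type is B_5.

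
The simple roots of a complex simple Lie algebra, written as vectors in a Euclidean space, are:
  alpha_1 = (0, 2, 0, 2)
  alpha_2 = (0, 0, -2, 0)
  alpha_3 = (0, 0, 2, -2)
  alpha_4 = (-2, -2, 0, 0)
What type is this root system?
B4

Compute the Cartan integers a_ij = 2(alpha_i, alpha_j)/(alpha_j, alpha_j); the resulting 4x4 Cartan matrix is
[[2, 0, -1, -1], [0, 2, -1, 0], [-1, -2, 2, 0], [-1, 0, 0, 2]].
The roots have two lengths (squared-length ratio 2:1); the short ones are alpha_{2}. The associated Dynkin diagram is a chain of 4 nodes with a double edge at one end; the terminal node there is the unique short simple root (B_4), so the type is B_4 (the algebra so(9)).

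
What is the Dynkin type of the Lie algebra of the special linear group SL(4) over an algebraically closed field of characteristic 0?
type A_3

This is sl(4), which has dimension 4^2 - 1 = 15 and rank 4 - 1 = 3 (a Cartan subalgebra is the diagonal traceless matrices). In the classification of classical Lie algebras, the special linear algebra sl(n+1) has type A_n; here n = 3, so the Dynkin diagram is a chain of 3 nodes with single edges (A_3). Hence the type is A_3.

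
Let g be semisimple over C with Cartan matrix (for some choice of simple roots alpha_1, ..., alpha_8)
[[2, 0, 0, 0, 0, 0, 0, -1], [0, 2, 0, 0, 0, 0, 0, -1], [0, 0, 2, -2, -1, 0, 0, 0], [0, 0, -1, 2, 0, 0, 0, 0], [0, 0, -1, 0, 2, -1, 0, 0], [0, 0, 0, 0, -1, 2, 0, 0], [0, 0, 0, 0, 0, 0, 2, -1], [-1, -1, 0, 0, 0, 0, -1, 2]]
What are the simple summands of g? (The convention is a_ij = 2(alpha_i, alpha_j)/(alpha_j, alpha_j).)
The diagram associated to this matrix has two connected components: the simple roots {alpha_3, alpha_4, alpha_5, alpha_6} form a chain of 4 nodes with a double edge at one end; the terminal node there is the unique short simple root (B_4), and {alpha_1, alpha_2, alpha_7, alpha_8} form a chain of 2 nodes with a fork of two nodes at one end (D_4). A semisimple Lie algebra decomposes uniquely as the direct sum of simple ideals, one per connected component of its Dynkin diagram, so g ≅ B_4 ⊕ D_4 (dimension 36 + 28 = 64).

B4 ⊕ D4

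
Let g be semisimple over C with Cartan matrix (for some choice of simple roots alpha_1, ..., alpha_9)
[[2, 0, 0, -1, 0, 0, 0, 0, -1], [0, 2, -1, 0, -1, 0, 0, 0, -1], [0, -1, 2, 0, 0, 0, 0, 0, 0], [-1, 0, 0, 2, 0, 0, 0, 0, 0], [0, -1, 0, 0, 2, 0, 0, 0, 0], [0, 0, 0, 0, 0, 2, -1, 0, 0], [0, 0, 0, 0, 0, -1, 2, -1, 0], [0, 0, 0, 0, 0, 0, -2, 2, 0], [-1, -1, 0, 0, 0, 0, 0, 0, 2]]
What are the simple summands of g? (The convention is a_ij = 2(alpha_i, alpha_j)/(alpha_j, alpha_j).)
C_3 ⊕ D_6

The diagram associated to this matrix has two connected components: the simple roots {alpha_6, alpha_7, alpha_8} form a chain of 3 nodes with a double edge at one end; the terminal node there is the unique long simple root (C_3), and {alpha_1, alpha_2, alpha_3, alpha_4, alpha_5, alpha_9} form a chain of 4 nodes with a fork of two nodes at one end (D_6). A semisimple Lie algebra decomposes uniquely as the direct sum of simple ideals, one per connected component of its Dynkin diagram, so g ≅ C_3 ⊕ D_6 (dimension 21 + 66 = 87).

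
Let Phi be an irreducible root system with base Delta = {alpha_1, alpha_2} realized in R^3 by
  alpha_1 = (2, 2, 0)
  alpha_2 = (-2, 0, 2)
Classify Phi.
type A_2

Compute the Cartan integers a_ij = 2(alpha_i, alpha_j)/(alpha_j, alpha_j); the resulting 2x2 Cartan matrix is
[[2, -1], [-1, 2]].
All simple roots have the same length, so the diagram is simply laced. The associated Dynkin diagram is a chain of 2 nodes with single edges (A_2), so the type is A_2 (the algebra sl(3)).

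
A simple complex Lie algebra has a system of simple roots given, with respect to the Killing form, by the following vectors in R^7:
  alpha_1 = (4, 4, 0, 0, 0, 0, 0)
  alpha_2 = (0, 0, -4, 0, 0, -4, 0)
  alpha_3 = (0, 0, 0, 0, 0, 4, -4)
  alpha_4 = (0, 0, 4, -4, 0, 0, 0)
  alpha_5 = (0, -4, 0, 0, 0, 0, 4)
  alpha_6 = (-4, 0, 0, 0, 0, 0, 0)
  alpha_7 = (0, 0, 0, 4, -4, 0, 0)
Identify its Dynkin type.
Compute the Cartan integers a_ij = 2(alpha_i, alpha_j)/(alpha_j, alpha_j); the resulting 7x7 Cartan matrix is
[[2, 0, 0, 0, -1, -2, 0], [0, 2, -1, -1, 0, 0, 0], [0, -1, 2, 0, -1, 0, 0], [0, -1, 0, 2, 0, 0, -1], [-1, 0, -1, 0, 2, 0, 0], [-1, 0, 0, 0, 0, 2, 0], [0, 0, 0, -1, 0, 0, 2]].
The roots have two lengths (squared-length ratio 2:1); the short ones are alpha_{6}. The associated Dynkin diagram is a chain of 7 nodes with a double edge at one end; the terminal node there is the unique short simple root (B_7), so the type is B_7 (the algebra so(15)).

B7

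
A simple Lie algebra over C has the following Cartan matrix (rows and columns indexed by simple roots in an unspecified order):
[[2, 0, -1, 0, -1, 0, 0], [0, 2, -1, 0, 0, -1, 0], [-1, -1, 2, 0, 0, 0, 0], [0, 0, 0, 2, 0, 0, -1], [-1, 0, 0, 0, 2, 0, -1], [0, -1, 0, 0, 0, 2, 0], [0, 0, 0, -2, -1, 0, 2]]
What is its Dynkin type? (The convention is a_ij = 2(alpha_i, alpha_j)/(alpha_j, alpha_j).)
The matrix has rank 7 with 2's on the diagonal. Reading the off-diagonal entries as Dynkin edges (a single edge where a_ij = a_ji = -1; a double or triple edge where a_ij * a_ji = 2 or 3), the diagram is a chain of 7 nodes with a double edge at one end; the terminal node there is the unique short simple root (B_7). One simple-root ordering that puts it in standard form is (alpha_6, alpha_2, alpha_3, alpha_1, alpha_5, alpha_7, alpha_4). So the algebra is type B_7, i.e. so(15).

B7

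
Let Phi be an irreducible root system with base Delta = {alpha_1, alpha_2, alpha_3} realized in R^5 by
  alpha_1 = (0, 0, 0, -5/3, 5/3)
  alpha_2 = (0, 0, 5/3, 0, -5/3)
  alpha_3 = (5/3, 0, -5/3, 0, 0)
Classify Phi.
A_3 (sl(4))

Compute the Cartan integers a_ij = 2(alpha_i, alpha_j)/(alpha_j, alpha_j); the resulting 3x3 Cartan matrix is
[[2, -1, 0], [-1, 2, -1], [0, -1, 2]].
All simple roots have the same length, so the diagram is simply laced. The associated Dynkin diagram is a chain of 3 nodes with single edges (A_3), so the type is A_3 (the algebra sl(4)).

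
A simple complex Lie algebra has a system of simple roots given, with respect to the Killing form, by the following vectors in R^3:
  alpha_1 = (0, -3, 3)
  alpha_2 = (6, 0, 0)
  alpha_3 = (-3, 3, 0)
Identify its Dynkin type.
Compute the Cartan integers a_ij = 2(alpha_i, alpha_j)/(alpha_j, alpha_j); the resulting 3x3 Cartan matrix is
[[2, 0, -1], [0, 2, -2], [-1, -1, 2]].
The roots have two lengths (squared-length ratio 2:1); the short ones are alpha_{1,3}. The associated Dynkin diagram is a chain of 3 nodes with a double edge at one end; the terminal node there is the unique long simple root (C_3), so the type is C_3 (the algebra sp(6)).

C_3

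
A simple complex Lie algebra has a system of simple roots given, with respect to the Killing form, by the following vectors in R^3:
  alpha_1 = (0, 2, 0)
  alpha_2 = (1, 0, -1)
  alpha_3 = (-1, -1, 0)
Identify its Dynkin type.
Compute the Cartan integers a_ij = 2(alpha_i, alpha_j)/(alpha_j, alpha_j); the resulting 3x3 Cartan matrix is
[[2, 0, -2], [0, 2, -1], [-1, -1, 2]].
The roots have two lengths (squared-length ratio 2:1); the short ones are alpha_{2,3}. The associated Dynkin diagram is a chain of 3 nodes with a double edge at one end; the terminal node there is the unique long simple root (C_3), so the type is C_3 (the algebra sp(6)).

C3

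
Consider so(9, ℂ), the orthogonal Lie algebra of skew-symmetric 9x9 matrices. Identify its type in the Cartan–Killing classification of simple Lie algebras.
B_4

This is so(9) with 9 odd, which has dimension 9(9-1)/2 = 36 and rank (9-1)/2 = 4. In the classification of classical Lie algebras, the orthogonal algebra so(2n+1) in an odd number of variables has type B_n; here n = 4, so the Dynkin diagram is a chain of 4 nodes with a double edge at one end; the terminal node there is the unique short simple root (B_4). Hence the type is B_4.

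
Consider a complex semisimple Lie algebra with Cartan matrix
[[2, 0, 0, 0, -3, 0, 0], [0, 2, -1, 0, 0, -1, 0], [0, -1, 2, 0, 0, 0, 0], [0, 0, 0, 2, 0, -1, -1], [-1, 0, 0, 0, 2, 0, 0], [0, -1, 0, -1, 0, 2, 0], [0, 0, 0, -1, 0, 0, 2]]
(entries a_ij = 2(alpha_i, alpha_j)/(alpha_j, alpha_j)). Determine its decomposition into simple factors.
A5 ⊕ G2

The diagram associated to this matrix has two connected components: the simple roots {alpha_2, alpha_3, alpha_4, alpha_6, alpha_7} form a chain of 5 nodes with single edges (A_5), and {alpha_1, alpha_5} form two nodes joined by a triple edge (G_2). A semisimple Lie algebra decomposes uniquely as the direct sum of simple ideals, one per connected component of its Dynkin diagram, so g ≅ A_5 ⊕ G_2 (dimension 35 + 14 = 49).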